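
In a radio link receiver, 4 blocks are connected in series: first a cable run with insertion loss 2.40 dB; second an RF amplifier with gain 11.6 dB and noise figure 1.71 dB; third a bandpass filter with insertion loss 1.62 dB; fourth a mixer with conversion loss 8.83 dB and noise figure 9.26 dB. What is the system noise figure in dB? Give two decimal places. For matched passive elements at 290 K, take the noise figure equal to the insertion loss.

Convert to linear (a loss of L dB is a gain of −L dB): F_i = 10^(NF_i/10), G_i = 10^(G_i,dB/10)
  Stage 1: F_1 = 10^(2.40/10) = 1.738, G_1 = 10^(−2.40/10) = 0.5754
  Stage 2: F_2 = 10^(1.71/10) = 1.483, G_2 = 10^(11.6/10) = 14.45
  Stage 3: F_3 = 10^(1.62/10) = 1.452, G_3 = 10^(−1.62/10) = 0.6887
  Stage 4: F_4 = 10^(9.26/10) = 8.433, G_4 = 10^(−8.83/10) = 0.1309
Friis cascade:
  F = 1.738 + (1.483 − 1)/0.5754 + (1.452 − 1)/8.318 + (8.433 − 1)/5.728 = 3.928
NF = 10 log₁₀(3.928) = 5.94 dB

5.94 dB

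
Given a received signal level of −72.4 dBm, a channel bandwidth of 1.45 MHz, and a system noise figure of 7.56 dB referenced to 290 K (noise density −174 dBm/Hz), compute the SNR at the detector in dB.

Noise floor: N = −174 + 10 log₁₀(B) + NF
10 log₁₀(1.45×10⁶) = 61.61 dB
N = −174 + 61.61 + 7.56 = −104.83 dBm
SNR = P_sig − N = −72.4 − (−104.83) = 32.43 dB → 32.4 dB

32.4 dB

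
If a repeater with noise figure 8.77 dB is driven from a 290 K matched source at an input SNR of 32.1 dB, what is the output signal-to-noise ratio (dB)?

By definition F = SNR_in/SNR_out, so in dB: SNR_out = SNR_in − NF
SNR_out = 32.1 − 8.77 = 23.33 dB

23.33 dB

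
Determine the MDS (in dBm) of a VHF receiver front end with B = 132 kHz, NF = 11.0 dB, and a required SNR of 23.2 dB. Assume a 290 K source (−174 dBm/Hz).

Sensitivity = −174 + 10 log₁₀(B) + NF + SNR_min
= −174 + 51.21 + 11.0 + 23.2
= −88.59 dBm → −88.6 dBm

−88.6 dBm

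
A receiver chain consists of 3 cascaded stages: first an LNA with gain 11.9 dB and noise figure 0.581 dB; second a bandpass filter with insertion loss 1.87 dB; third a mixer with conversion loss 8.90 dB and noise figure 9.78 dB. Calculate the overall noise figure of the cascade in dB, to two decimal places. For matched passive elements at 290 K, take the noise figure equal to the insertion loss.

3.06 dB

Convert to linear (a loss of L dB is a gain of −L dB): F_i = 10^(NF_i/10), G_i = 10^(G_i,dB/10)
  Stage 1: F_1 = 10^(0.581/10) = 1.143, G_1 = 10^(11.9/10) = 15.49
  Stage 2: F_2 = 10^(1.87/10) = 1.538, G_2 = 10^(−1.87/10) = 0.6501
  Stage 3: F_3 = 10^(9.78/10) = 9.506, G_3 = 10^(−8.90/10) = 0.1288
Friis cascade:
  F = 1.143 + (1.538 − 1)/15.49 + (9.506 − 1)/10.07 = 2.023
NF = 10 log₁₀(2.023) = 3.06 dB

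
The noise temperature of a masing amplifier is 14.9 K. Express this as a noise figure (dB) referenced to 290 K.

0.218 dB

F = 1 + T_e/T₀ = 1 + 14.9/290 = 1.05138
NF = 10 log₁₀(1.05138) = 0.218 dB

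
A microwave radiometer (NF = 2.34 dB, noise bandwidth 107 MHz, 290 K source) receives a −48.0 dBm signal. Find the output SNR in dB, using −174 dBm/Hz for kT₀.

43.4 dB

Noise floor: N = −174 + 10 log₁₀(B) + NF
10 log₁₀(1.07×10⁸) = 80.29 dB
N = −174 + 80.29 + 2.34 = −91.37 dBm
SNR = P_sig − N = −48.0 − (−91.37) = 43.37 dB → 43.4 dB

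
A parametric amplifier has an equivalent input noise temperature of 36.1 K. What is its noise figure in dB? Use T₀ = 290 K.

F = 1 + T_e/T₀ = 1 + 36.1/290 = 1.12448
NF = 10 log₁₀(1.12448) = 0.510 dB

0.510 dB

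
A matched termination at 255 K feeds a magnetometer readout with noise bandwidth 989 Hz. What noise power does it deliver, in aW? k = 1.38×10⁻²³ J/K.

P_n = kTB = 1.38×10⁻²³ × 255 × 9.89×10² = 3.48×10⁻¹⁸ W = 3.48 aW

3.48 aW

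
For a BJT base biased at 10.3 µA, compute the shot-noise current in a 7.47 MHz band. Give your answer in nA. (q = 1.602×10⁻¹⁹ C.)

4.97 nA

I_n = √(2qI·B)
2qI·B = 2 × 1.602×10⁻¹⁹ × 1.03×10⁻⁵ × 7.47×10⁶ = 2.47×10⁻¹⁷ A²
I_n = √(2.47×10⁻¹⁷) = 4.97×10⁻⁹ A = 4.97 nA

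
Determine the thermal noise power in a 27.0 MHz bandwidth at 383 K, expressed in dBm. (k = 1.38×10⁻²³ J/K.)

−98.5 dBm

P_n = kTB = 1.38×10⁻²³ × 383 × 2.70×10⁷ = 1.43×10⁻¹³ W
In dBm: 10 log₁₀(1.43×10⁻¹³ / 10⁻³) = −98.5 dBm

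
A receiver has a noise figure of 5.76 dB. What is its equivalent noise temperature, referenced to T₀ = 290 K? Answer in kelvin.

802 K

F = 10^(5.76/10) = 3.76704
T_e = (F − 1)·T₀ = (3.76704 − 1) × 290 = 802 K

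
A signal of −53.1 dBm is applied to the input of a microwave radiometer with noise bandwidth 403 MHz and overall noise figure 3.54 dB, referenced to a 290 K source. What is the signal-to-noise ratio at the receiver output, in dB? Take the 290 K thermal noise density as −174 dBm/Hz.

Noise floor: N = −174 + 10 log₁₀(B) + NF
10 log₁₀(4.03×10⁸) = 86.05 dB
N = −174 + 86.05 + 3.54 = −84.41 dBm
SNR = P_sig − N = −53.1 − (−84.41) = 31.31 dB → 31.3 dB

31.3 dB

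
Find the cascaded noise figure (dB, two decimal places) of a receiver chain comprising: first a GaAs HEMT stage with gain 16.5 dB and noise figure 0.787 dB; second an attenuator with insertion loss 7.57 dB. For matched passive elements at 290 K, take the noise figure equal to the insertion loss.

1.15 dB

Convert to linear (a loss of L dB is a gain of −L dB): F_i = 10^(NF_i/10), G_i = 10^(G_i,dB/10)
  Stage 1: F_1 = 10^(0.787/10) = 1.199, G_1 = 10^(16.5/10) = 44.67
  Stage 2: F_2 = 10^(7.57/10) = 5.715, G_2 = 10^(−7.57/10) = 0.1750
Friis cascade:
  F = 1.199 + (5.715 − 1)/44.67 = 1.304
NF = 10 log₁₀(1.304) = 1.15 dB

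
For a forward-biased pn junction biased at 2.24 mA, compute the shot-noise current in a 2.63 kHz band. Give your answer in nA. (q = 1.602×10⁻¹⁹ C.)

1.37 nA

I_n = √(2qI·B)
2qI·B = 2 × 1.602×10⁻¹⁹ × 2.24×10⁻³ × 2.63×10³ = 1.89×10⁻¹⁸ A²
I_n = √(1.89×10⁻¹⁸) = 1.37×10⁻⁹ A = 1.37 nA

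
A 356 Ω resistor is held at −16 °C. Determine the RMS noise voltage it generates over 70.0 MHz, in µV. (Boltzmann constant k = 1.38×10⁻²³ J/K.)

T = −16 °C + 273.15 = 257.15 K
V_n = √(4kTRB)
4kTRB = 4 × 1.38×10⁻²³ × 257.15 × 3.56×10² × 7.00×10⁷ = 3.54×10⁻¹⁰ V²
V_n = √(3.54×10⁻¹⁰) = 1.88×10⁻⁵ V = 18.8 µV

18.8 µV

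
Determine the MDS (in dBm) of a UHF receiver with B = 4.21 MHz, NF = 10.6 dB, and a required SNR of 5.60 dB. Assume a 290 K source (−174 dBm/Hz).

Sensitivity = −174 + 10 log₁₀(B) + NF + SNR_min
= −174 + 66.24 + 10.6 + 5.60
= −91.56 dBm → −91.6 dBm

−91.6 dBm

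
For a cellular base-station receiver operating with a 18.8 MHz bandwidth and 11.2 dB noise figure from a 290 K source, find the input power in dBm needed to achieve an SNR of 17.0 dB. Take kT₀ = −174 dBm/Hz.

Sensitivity = −174 + 10 log₁₀(B) + NF + SNR_min
= −174 + 72.74 + 11.2 + 17.0
= −73.06 dBm → −73.1 dBm

−73.1 dBm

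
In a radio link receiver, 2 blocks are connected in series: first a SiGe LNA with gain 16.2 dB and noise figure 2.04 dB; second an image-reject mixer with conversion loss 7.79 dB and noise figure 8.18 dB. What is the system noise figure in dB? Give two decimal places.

Convert to linear (a loss of L dB is a gain of −L dB): F_i = 10^(NF_i/10), G_i = 10^(G_i,dB/10)
  Stage 1: F_1 = 10^(2.04/10) = 1.600, G_1 = 10^(16.2/10) = 41.69
  Stage 2: F_2 = 10^(8.18/10) = 6.577, G_2 = 10^(−7.79/10) = 0.1663
Friis cascade:
  F = 1.600 + (6.577 − 1)/41.69 = 1.733
NF = 10 log₁₀(1.733) = 2.39 dB

2.39 dB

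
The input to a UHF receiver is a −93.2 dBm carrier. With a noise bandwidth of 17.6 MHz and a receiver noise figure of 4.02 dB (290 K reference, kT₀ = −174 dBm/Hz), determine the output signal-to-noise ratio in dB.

4.3 dB

Noise floor: N = −174 + 10 log₁₀(B) + NF
10 log₁₀(1.76×10⁷) = 72.46 dB
N = −174 + 72.46 + 4.02 = −97.52 dBm
SNR = P_sig − N = −93.2 − (−97.52) = 4.32 dB → 4.3 dB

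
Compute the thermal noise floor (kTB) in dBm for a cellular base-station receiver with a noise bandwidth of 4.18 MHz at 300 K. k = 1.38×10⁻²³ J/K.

P_n = kTB = 1.38×10⁻²³ × 300 × 4.18×10⁶ = 1.73×10⁻¹⁴ W
In dBm: 10 log₁₀(1.73×10⁻¹⁴ / 10⁻³) = −107.6 dBm

−107.6 dBm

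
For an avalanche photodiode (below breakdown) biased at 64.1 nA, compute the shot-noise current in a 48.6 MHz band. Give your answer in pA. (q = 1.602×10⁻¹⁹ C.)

I_n = √(2qI·B)
2qI·B = 2 × 1.602×10⁻¹⁹ × 6.41×10⁻⁸ × 4.86×10⁷ = 9.98×10⁻¹⁹ A²
I_n = √(9.98×10⁻¹⁹) = 9.99×10⁻¹⁰ A = 999 pA

999 pA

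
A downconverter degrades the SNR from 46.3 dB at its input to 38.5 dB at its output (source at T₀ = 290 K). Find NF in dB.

7.8 dB

NF (dB) = SNR_in(dB) − SNR_out(dB) when the source is at T₀
NF = 46.3 − 38.5 = 7.8 dB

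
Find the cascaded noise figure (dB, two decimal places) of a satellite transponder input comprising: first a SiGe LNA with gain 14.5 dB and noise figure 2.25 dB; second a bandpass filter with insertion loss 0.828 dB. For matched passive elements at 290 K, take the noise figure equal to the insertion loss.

2.27 dB

Convert to linear (a loss of L dB is a gain of −L dB): F_i = 10^(NF_i/10), G_i = 10^(G_i,dB/10)
  Stage 1: F_1 = 10^(2.25/10) = 1.679, G_1 = 10^(14.5/10) = 28.18
  Stage 2: F_2 = 10^(0.828/10) = 1.210, G_2 = 10^(−0.828/10) = 0.8264
Friis cascade:
  F = 1.679 + (1.210 − 1)/28.18 = 1.686
NF = 10 log₁₀(1.686) = 2.27 dB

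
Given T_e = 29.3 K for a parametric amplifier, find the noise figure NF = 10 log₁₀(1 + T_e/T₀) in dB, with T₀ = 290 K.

0.418 dB

F = 1 + T_e/T₀ = 1 + 29.3/290 = 1.10103
NF = 10 log₁₀(1.10103) = 0.418 dB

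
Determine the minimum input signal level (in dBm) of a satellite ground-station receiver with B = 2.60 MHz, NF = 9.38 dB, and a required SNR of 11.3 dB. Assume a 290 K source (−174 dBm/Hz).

−89.2 dBm

Sensitivity = −174 + 10 log₁₀(B) + NF + SNR_min
= −174 + 64.15 + 9.38 + 11.3
= −89.17 dBm → −89.2 dBm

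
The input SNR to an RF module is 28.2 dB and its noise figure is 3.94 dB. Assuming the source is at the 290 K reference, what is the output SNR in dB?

By definition F = SNR_in/SNR_out, so in dB: SNR_out = SNR_in − NF
SNR_out = 28.2 − 3.94 = 24.26 dB

24.26 dB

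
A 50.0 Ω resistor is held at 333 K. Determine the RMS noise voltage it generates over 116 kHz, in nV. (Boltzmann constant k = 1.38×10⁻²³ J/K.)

V_n = √(4kTRB)
4kTRB = 4 × 1.38×10⁻²³ × 333 × 5.00×10¹ × 1.16×10⁵ = 1.07×10⁻¹³ V²
V_n = √(1.07×10⁻¹³) = 3.27×10⁻⁷ V = 327 nV

327 nV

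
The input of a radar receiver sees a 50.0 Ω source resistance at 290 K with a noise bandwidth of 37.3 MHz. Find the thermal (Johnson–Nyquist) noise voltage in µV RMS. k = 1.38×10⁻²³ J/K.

5.46 µV

V_n = √(4kTRB)
4kTRB = 4 × 1.38×10⁻²³ × 290 × 5.00×10¹ × 3.73×10⁷ = 2.99×10⁻¹¹ V²
V_n = √(2.99×10⁻¹¹) = 5.46×10⁻⁶ V = 5.46 µV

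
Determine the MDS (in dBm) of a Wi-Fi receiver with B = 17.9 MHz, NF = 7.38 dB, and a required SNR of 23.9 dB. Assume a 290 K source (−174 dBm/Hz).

Sensitivity = −174 + 10 log₁₀(B) + NF + SNR_min
= −174 + 72.53 + 7.38 + 23.9
= −70.19 dBm → −70.2 dBm

−70.2 dBm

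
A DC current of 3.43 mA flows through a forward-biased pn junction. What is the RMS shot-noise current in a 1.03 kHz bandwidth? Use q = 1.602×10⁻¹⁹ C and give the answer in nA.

I_n = √(2qI·B)
2qI·B = 2 × 1.602×10⁻¹⁹ × 3.43×10⁻³ × 1.03×10³ = 1.13×10⁻¹⁸ A²
I_n = √(1.13×10⁻¹⁸) = 1.06×10⁻⁹ A = 1.06 nA

1.06 nA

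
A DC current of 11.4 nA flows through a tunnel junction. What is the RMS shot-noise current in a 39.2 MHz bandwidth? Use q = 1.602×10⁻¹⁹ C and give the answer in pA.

378 pA

I_n = √(2qI·B)
2qI·B = 2 × 1.602×10⁻¹⁹ × 1.14×10⁻⁸ × 3.92×10⁷ = 1.43×10⁻¹⁹ A²
I_n = √(1.43×10⁻¹⁹) = 3.78×10⁻¹⁰ A = 378 pA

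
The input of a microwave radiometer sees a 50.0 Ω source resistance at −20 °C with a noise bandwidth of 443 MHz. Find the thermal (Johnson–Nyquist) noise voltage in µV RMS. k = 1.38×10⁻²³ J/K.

T = −20 °C + 273.15 = 253.15 K
V_n = √(4kTRB)
4kTRB = 4 × 1.38×10⁻²³ × 253.15 × 5.00×10¹ × 4.43×10⁸ = 3.10×10⁻¹⁰ V²
V_n = √(3.10×10⁻¹⁰) = 1.76×10⁻⁵ V = 17.6 µV

17.6 µV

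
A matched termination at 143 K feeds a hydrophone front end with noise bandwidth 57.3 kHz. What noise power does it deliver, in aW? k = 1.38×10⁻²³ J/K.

P_n = kTB = 1.38×10⁻²³ × 143 × 5.73×10⁴ = 1.13×10⁻¹⁶ W = 113 aW

113 aW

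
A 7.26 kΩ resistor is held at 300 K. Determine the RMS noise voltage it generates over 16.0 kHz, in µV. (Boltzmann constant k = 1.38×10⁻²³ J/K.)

V_n = √(4kTRB)
4kTRB = 4 × 1.38×10⁻²³ × 300 × 7.26×10³ × 1.60×10⁴ = 1.92×10⁻¹² V²
V_n = √(1.92×10⁻¹²) = 1.39×10⁻⁶ V = 1.39 µV

1.39 µV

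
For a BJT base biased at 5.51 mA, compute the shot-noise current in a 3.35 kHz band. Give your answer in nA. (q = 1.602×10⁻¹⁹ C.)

2.43 nA

I_n = √(2qI·B)
2qI·B = 2 × 1.602×10⁻¹⁹ × 5.51×10⁻³ × 3.35×10³ = 5.91×10⁻¹⁸ A²
I_n = √(5.91×10⁻¹⁸) = 2.43×10⁻⁹ A = 2.43 nA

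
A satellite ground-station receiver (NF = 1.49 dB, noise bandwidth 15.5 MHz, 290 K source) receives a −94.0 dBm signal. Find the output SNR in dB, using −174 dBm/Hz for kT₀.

Noise floor: N = −174 + 10 log₁₀(B) + NF
10 log₁₀(1.55×10⁷) = 71.9 dB
N = −174 + 71.9 + 1.49 = −100.61 dBm
SNR = P_sig − N = −94.0 − (−100.61) = 6.61 dB → 6.6 dB

6.6 dB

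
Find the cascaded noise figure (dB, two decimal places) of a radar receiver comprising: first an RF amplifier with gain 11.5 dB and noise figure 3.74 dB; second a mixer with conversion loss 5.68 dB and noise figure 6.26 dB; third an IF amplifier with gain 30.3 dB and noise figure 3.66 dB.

4.68 dB

Convert to linear (a loss of L dB is a gain of −L dB): F_i = 10^(NF_i/10), G_i = 10^(G_i,dB/10)
  Stage 1: F_1 = 10^(3.74/10) = 2.366, G_1 = 10^(11.5/10) = 14.13
  Stage 2: F_2 = 10^(6.26/10) = 4.227, G_2 = 10^(−5.68/10) = 0.2704
  Stage 3: F_3 = 10^(3.66/10) = 2.323, G_3 = 10^(30.3/10) = 1072
Friis cascade:
  F = 2.366 + (4.227 − 1)/14.13 + (2.323 − 1)/3.819 = 2.941
NF = 10 log₁₀(2.941) = 4.68 dB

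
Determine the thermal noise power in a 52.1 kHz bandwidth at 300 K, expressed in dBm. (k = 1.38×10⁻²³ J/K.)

−126.7 dBm

P_n = kTB = 1.38×10⁻²³ × 300 × 5.21×10⁴ = 2.16×10⁻¹⁶ W
In dBm: 10 log₁₀(2.16×10⁻¹⁶ / 10⁻³) = −126.7 dBm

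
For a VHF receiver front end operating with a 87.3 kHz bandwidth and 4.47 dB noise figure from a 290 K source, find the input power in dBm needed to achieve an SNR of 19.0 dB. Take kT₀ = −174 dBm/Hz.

−101.1 dBm

Sensitivity = −174 + 10 log₁₀(B) + NF + SNR_min
= −174 + 49.41 + 4.47 + 19.0
= −101.12 dBm → −101.1 dBm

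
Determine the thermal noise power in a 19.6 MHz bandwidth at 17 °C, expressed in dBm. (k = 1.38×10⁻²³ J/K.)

−101.1 dBm

T = 17 °C + 273.15 = 290.15 K
P_n = kTB = 1.38×10⁻²³ × 290.15 × 1.96×10⁷ = 7.85×10⁻¹⁴ W
In dBm: 10 log₁₀(7.85×10⁻¹⁴ / 10⁻³) = −101.1 dBm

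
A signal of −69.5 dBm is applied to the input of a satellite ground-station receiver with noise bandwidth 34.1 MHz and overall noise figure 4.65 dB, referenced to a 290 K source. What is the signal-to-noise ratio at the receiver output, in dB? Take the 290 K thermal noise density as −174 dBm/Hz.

24.5 dB

Noise floor: N = −174 + 10 log₁₀(B) + NF
10 log₁₀(3.41×10⁷) = 75.33 dB
N = −174 + 75.33 + 4.65 = −94.02 dBm
SNR = P_sig − N = −69.5 − (−94.02) = 24.52 dB → 24.5 dB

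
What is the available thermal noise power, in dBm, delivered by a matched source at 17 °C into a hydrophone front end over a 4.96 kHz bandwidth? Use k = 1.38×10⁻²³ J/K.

−137.0 dBm

T = 17 °C + 273.15 = 290.15 K
P_n = kTB = 1.38×10⁻²³ × 290.15 × 4.96×10³ = 1.99×10⁻¹⁷ W
In dBm: 10 log₁₀(1.99×10⁻¹⁷ / 10⁻³) = −137.0 dBm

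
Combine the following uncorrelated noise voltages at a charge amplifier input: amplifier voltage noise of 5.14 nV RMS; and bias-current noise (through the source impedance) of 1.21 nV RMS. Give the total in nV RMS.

Uncorrelated sources add in power (mean-square): V_tot = √(ΣV_i²)
V_tot = √[(5.14×10⁻⁹)² + (1.21×10⁻⁹)²] = 5.28×10⁻⁹ V = 5.28 nV

5.28 nV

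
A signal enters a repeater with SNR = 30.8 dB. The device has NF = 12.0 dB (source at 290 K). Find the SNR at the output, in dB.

18.8 dB

By definition F = SNR_in/SNR_out, so in dB: SNR_out = SNR_in − NF
SNR_out = 30.8 − 12.0 = 18.8 dB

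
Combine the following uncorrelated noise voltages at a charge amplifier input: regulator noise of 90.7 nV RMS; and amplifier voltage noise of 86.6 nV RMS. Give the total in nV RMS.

125 nV

Uncorrelated sources add in power (mean-square): V_tot = √(ΣV_i²)
V_tot = √[(9.07×10⁻⁸)² + (8.66×10⁻⁸)²] = 1.25×10⁻⁷ V = 125 nV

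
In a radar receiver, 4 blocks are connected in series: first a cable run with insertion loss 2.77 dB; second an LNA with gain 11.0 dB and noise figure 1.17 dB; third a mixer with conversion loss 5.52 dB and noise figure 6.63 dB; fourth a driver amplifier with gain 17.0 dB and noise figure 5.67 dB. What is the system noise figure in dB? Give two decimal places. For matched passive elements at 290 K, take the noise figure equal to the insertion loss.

6.49 dB

Convert to linear (a loss of L dB is a gain of −L dB): F_i = 10^(NF_i/10), G_i = 10^(G_i,dB/10)
  Stage 1: F_1 = 10^(2.77/10) = 1.892, G_1 = 10^(−2.77/10) = 0.5284
  Stage 2: F_2 = 10^(1.17/10) = 1.309, G_2 = 10^(11.0/10) = 12.59
  Stage 3: F_3 = 10^(6.63/10) = 4.603, G_3 = 10^(−5.52/10) = 0.2805
  Stage 4: F_4 = 10^(5.67/10) = 3.690, G_4 = 10^(17.0/10) = 50.12
Friis cascade:
  F = 1.892 + (1.309 − 1)/0.5284 + (4.603 − 1)/6.653 + (3.690 − 1)/1.866 = 4.460
NF = 10 log₁₀(4.460) = 6.49 dB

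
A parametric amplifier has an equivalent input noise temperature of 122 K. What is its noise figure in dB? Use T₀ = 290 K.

1.52 dB

F = 1 + T_e/T₀ = 1 + 122/290 = 1.42069
NF = 10 log₁₀(1.42069) = 1.52 dB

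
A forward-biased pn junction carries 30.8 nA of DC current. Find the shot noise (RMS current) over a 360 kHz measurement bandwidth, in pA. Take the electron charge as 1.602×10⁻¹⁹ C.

59.6 pA

I_n = √(2qI·B)
2qI·B = 2 × 1.602×10⁻¹⁹ × 3.08×10⁻⁸ × 3.60×10⁵ = 3.55×10⁻²¹ A²
I_n = √(3.55×10⁻²¹) = 5.96×10⁻¹¹ A = 59.6 pA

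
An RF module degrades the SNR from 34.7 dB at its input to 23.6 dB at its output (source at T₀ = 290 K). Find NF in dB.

NF (dB) = SNR_in(dB) − SNR_out(dB) when the source is at T₀
NF = 34.7 − 23.6 = 11.1 dB

11.1 dB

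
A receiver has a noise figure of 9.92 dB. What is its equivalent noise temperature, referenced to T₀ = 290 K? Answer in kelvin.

2557 K

F = 10^(9.92/10) = 9.81748
T_e = (F − 1)·T₀ = (9.81748 − 1) × 290 = 2557 K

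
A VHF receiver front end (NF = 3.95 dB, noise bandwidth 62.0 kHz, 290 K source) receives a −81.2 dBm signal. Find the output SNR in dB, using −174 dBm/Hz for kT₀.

40.9 dB

Noise floor: N = −174 + 10 log₁₀(B) + NF
10 log₁₀(6.20×10⁴) = 47.92 dB
N = −174 + 47.92 + 3.95 = −122.13 dBm
SNR = P_sig − N = −81.2 − (−122.13) = 40.93 dB → 40.9 dB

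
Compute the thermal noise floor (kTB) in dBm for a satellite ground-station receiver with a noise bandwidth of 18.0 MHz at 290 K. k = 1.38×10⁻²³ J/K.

P_n = kTB = 1.38×10⁻²³ × 290 × 1.80×10⁷ = 7.20×10⁻¹⁴ W
In dBm: 10 log₁₀(7.20×10⁻¹⁴ / 10⁻³) = −101.4 dBm

−101.4 dBm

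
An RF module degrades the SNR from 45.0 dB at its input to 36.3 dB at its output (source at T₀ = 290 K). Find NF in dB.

NF (dB) = SNR_in(dB) − SNR_out(dB) when the source is at T₀
NF = 45.0 − 36.3 = 8.7 dB

8.7 dB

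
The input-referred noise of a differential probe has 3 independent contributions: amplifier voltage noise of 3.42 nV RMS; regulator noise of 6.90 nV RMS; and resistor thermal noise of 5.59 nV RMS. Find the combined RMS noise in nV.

9.52 nV

Uncorrelated sources add in power (mean-square): V_tot = √(ΣV_i²)
V_tot = √[(3.42×10⁻⁹)² + (6.90×10⁻⁹)² + (5.59×10⁻⁹)²] = 9.52×10⁻⁹ V = 9.52 nV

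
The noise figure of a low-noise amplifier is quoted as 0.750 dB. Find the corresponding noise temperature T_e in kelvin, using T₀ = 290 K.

F = 10^(0.750/10) = 1.1885
T_e = (F − 1)·T₀ = (1.1885 − 1) × 290 = 54.7 K

54.7 K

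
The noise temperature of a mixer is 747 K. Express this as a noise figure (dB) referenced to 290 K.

5.53 dB

F = 1 + T_e/T₀ = 1 + 747/290 = 3.57586
NF = 10 log₁₀(3.57586) = 5.53 dB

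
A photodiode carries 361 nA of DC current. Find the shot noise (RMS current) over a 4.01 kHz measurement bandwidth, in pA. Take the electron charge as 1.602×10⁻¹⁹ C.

I_n = √(2qI·B)
2qI·B = 2 × 1.602×10⁻¹⁹ × 3.61×10⁻⁷ × 4.01×10³ = 4.64×10⁻²² A²
I_n = √(4.64×10⁻²²) = 2.15×10⁻¹¹ A = 21.5 pA

21.5 pA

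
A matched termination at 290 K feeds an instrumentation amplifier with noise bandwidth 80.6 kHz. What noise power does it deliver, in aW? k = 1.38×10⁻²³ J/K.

P_n = kTB = 1.38×10⁻²³ × 290 × 8.06×10⁴ = 3.23×10⁻¹⁶ W = 323 aW

323 aW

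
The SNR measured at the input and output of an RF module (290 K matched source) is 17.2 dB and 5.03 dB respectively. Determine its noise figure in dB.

NF (dB) = SNR_in(dB) − SNR_out(dB) when the source is at T₀
NF = 17.2 − 5.03 = 12.17 dB

12.17 dB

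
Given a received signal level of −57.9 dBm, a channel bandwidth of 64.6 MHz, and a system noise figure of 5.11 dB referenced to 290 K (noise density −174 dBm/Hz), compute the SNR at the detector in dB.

Noise floor: N = −174 + 10 log₁₀(B) + NF
10 log₁₀(6.46×10⁷) = 78.1 dB
N = −174 + 78.1 + 5.11 = −90.79 dBm
SNR = P_sig − N = −57.9 − (−90.79) = 32.89 dB → 32.9 dB

32.9 dB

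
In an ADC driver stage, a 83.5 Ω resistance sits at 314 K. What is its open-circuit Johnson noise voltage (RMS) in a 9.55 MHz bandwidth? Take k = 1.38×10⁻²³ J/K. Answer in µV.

3.72 µV

V_n = √(4kTRB)
4kTRB = 4 × 1.38×10⁻²³ × 314 × 8.35×10¹ × 9.55×10⁶ = 1.38×10⁻¹¹ V²
V_n = √(1.38×10⁻¹¹) = 3.72×10⁻⁶ V = 3.72 µV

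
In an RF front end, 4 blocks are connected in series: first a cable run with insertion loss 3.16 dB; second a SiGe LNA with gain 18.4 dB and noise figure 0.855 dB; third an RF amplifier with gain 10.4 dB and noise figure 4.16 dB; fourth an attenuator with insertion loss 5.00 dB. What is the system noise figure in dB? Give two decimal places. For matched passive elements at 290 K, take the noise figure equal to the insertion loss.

Convert to linear (a loss of L dB is a gain of −L dB): F_i = 10^(NF_i/10), G_i = 10^(G_i,dB/10)
  Stage 1: F_1 = 10^(3.16/10) = 2.070, G_1 = 10^(−3.16/10) = 0.4831
  Stage 2: F_2 = 10^(0.855/10) = 1.218, G_2 = 10^(18.4/10) = 69.18
  Stage 3: F_3 = 10^(4.16/10) = 2.606, G_3 = 10^(10.4/10) = 10.96
  Stage 4: F_4 = 10^(5.00/10) = 3.162, G_4 = 10^(−5.00/10) = 0.3162
Friis cascade:
  F = 2.070 + (1.218 − 1)/0.4831 + (2.606 − 1)/33.42 + (3.162 − 1)/366.4 = 2.575
NF = 10 log₁₀(2.575) = 4.11 dB

4.11 dB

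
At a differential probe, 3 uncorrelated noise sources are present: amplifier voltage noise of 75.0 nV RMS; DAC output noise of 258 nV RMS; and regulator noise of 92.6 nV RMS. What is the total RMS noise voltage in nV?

Uncorrelated sources add in power (mean-square): V_tot = √(ΣV_i²)
V_tot = √[(7.50×10⁻⁸)² + (2.58×10⁻⁷)² + (9.26×10⁻⁸)²] = 2.84×10⁻⁷ V = 284 nV

284 nV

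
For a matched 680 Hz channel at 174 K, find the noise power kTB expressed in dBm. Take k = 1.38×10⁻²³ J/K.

−147.9 dBm

P_n = kTB = 1.38×10⁻²³ × 174 × 6.80×10² = 1.63×10⁻¹⁸ W
In dBm: 10 log₁₀(1.63×10⁻¹⁸ / 10⁻³) = −147.9 dBm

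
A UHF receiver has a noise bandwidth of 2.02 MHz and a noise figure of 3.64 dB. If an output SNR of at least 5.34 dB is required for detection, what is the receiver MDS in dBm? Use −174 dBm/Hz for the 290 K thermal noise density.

−102.0 dBm

Sensitivity = −174 + 10 log₁₀(B) + NF + SNR_min
= −174 + 63.05 + 3.64 + 5.34
= −101.97 dBm → −102.0 dBm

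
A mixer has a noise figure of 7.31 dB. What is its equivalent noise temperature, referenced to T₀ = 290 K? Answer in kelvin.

1271 K

F = 10^(7.31/10) = 5.3827
T_e = (F − 1)·T₀ = (5.3827 − 1) × 290 = 1271 K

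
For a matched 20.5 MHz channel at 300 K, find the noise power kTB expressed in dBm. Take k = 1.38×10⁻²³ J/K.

−100.7 dBm

P_n = kTB = 1.38×10⁻²³ × 300 × 2.05×10⁷ = 8.49×10⁻¹⁴ W
In dBm: 10 log₁₀(8.49×10⁻¹⁴ / 10⁻³) = −100.7 dBm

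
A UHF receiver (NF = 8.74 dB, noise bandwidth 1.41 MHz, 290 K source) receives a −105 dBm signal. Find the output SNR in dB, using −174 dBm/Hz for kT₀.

−1.2 dB

Noise floor: N = −174 + 10 log₁₀(B) + NF
10 log₁₀(1.41×10⁶) = 61.49 dB
N = −174 + 61.49 + 8.74 = −103.77 dBm
SNR = P_sig − N = −105 − (−103.77) = −1.23 dB → −1.2 dB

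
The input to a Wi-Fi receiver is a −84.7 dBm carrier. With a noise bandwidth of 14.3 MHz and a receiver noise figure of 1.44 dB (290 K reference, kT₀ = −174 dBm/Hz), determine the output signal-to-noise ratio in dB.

16.3 dB

Noise floor: N = −174 + 10 log₁₀(B) + NF
10 log₁₀(1.43×10⁷) = 71.55 dB
N = −174 + 71.55 + 1.44 = −101.01 dBm
SNR = P_sig − N = −84.7 − (−101.01) = 16.31 dB → 16.3 dB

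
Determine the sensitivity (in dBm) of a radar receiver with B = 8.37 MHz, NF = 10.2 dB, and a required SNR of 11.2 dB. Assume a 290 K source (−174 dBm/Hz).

Sensitivity = −174 + 10 log₁₀(B) + NF + SNR_min
= −174 + 69.23 + 10.2 + 11.2
= −83.37 dBm → −83.4 dBm

−83.4 dBm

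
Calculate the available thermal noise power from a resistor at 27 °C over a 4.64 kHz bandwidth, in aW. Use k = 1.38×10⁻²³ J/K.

19.2 aW

T = 27 °C + 273.15 = 300.15 K
P_n = kTB = 1.38×10⁻²³ × 300.15 × 4.64×10³ = 1.92×10⁻¹⁷ W = 19.2 aW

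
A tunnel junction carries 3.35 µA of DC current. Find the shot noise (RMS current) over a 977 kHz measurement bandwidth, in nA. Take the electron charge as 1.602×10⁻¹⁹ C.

I_n = √(2qI·B)
2qI·B = 2 × 1.602×10⁻¹⁹ × 3.35×10⁻⁶ × 9.77×10⁵ = 1.05×10⁻¹⁸ A²
I_n = √(1.05×10⁻¹⁸) = 1.02×10⁻⁹ A = 1.02 nA

1.02 nA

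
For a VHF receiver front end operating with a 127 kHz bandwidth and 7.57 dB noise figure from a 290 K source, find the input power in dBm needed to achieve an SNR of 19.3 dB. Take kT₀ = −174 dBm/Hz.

Sensitivity = −174 + 10 log₁₀(B) + NF + SNR_min
= −174 + 51.04 + 7.57 + 19.3
= −96.09 dBm → −96.1 dBm

−96.1 dBm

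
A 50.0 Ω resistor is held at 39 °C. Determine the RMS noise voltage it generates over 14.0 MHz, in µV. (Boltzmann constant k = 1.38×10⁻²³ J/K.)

T = 39 °C + 273.15 = 312.15 K
V_n = √(4kTRB)
4kTRB = 4 × 1.38×10⁻²³ × 312.15 × 5.00×10¹ × 1.40×10⁷ = 1.21×10⁻¹¹ V²
V_n = √(1.21×10⁻¹¹) = 3.47×10⁻⁶ V = 3.47 µV

3.47 µV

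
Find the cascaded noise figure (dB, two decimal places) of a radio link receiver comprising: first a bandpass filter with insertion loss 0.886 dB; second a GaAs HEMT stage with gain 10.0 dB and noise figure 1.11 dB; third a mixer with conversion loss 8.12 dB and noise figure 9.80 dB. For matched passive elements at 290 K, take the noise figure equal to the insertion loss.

4.20 dB

Convert to linear (a loss of L dB is a gain of −L dB): F_i = 10^(NF_i/10), G_i = 10^(G_i,dB/10)
  Stage 1: F_1 = 10^(0.886/10) = 1.226, G_1 = 10^(−0.886/10) = 0.8155
  Stage 2: F_2 = 10^(1.11/10) = 1.291, G_2 = 10^(10.0/10) = 10.00
  Stage 3: F_3 = 10^(9.80/10) = 9.550, G_3 = 10^(−8.12/10) = 0.1542
Friis cascade:
  F = 1.226 + (1.291 − 1)/0.8155 + (9.550 − 1)/8.155 = 2.632
NF = 10 log₁₀(2.632) = 4.20 dB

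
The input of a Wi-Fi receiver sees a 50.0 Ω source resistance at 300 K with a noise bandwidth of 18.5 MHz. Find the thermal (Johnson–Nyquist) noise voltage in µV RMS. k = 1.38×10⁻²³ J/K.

3.91 µV

V_n = √(4kTRB)
4kTRB = 4 × 1.38×10⁻²³ × 300 × 5.00×10¹ × 1.85×10⁷ = 1.53×10⁻¹¹ V²
V_n = √(1.53×10⁻¹¹) = 3.91×10⁻⁶ V = 3.91 µV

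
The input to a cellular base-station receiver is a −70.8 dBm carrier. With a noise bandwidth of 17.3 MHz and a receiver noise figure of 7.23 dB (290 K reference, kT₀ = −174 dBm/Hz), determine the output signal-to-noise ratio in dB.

Noise floor: N = −174 + 10 log₁₀(B) + NF
10 log₁₀(1.73×10⁷) = 72.38 dB
N = −174 + 72.38 + 7.23 = −94.39 dBm
SNR = P_sig − N = −70.8 − (−94.39) = 23.59 dB → 23.6 dB

23.6 dB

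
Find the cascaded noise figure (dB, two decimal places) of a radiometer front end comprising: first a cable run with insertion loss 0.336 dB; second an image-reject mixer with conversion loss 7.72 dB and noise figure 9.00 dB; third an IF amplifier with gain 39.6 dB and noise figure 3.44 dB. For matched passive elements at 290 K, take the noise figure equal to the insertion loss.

12.12 dB

Convert to linear (a loss of L dB is a gain of −L dB): F_i = 10^(NF_i/10), G_i = 10^(G_i,dB/10)
  Stage 1: F_1 = 10^(0.336/10) = 1.080, G_1 = 10^(−0.336/10) = 0.9256
  Stage 2: F_2 = 10^(9.00/10) = 7.943, G_2 = 10^(−7.72/10) = 0.1690
  Stage 3: F_3 = 10^(3.44/10) = 2.208, G_3 = 10^(39.6/10) = 9120
Friis cascade:
  F = 1.080 + (7.943 − 1)/0.9256 + (2.208 − 1)/0.1565 = 16.30
NF = 10 log₁₀(16.30) = 12.12 dB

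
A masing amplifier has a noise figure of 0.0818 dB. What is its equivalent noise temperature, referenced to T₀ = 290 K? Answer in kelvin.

F = 10^(0.0818/10) = 1.01901
T_e = (F − 1)·T₀ = (1.01901 − 1) × 290 = 5.51 K

5.51 K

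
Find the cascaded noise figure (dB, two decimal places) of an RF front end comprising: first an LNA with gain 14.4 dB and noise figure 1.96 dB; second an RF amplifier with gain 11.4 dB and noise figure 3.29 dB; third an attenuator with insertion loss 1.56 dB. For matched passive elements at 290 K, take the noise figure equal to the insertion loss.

Convert to linear (a loss of L dB is a gain of −L dB): F_i = 10^(NF_i/10), G_i = 10^(G_i,dB/10)
  Stage 1: F_1 = 10^(1.96/10) = 1.570, G_1 = 10^(14.4/10) = 27.54
  Stage 2: F_2 = 10^(3.29/10) = 2.133, G_2 = 10^(11.4/10) = 13.80
  Stage 3: F_3 = 10^(1.56/10) = 1.432, G_3 = 10^(−1.56/10) = 0.6982
Friis cascade:
  F = 1.570 + (2.133 − 1)/27.54 + (1.432 − 1)/380.2 = 1.613
NF = 10 log₁₀(1.613) = 2.08 dB

2.08 dB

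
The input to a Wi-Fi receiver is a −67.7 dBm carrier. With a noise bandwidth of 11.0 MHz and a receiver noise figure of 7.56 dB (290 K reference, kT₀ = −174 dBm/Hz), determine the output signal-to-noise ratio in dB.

Noise floor: N = −174 + 10 log₁₀(B) + NF
10 log₁₀(1.10×10⁷) = 70.41 dB
N = −174 + 70.41 + 7.56 = −96.03 dBm
SNR = P_sig − N = −67.7 − (−96.03) = 28.33 dB → 28.3 dB

28.3 dB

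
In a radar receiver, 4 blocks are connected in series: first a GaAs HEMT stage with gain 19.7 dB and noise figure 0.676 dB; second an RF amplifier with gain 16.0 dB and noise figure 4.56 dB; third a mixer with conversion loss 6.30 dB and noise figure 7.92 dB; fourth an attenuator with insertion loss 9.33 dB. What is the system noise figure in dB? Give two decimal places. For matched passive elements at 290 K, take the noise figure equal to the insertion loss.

Convert to linear (a loss of L dB is a gain of −L dB): F_i = 10^(NF_i/10), G_i = 10^(G_i,dB/10)
  Stage 1: F_1 = 10^(0.676/10) = 1.168, G_1 = 10^(19.7/10) = 93.33
  Stage 2: F_2 = 10^(4.56/10) = 2.858, G_2 = 10^(16.0/10) = 39.81
  Stage 3: F_3 = 10^(7.92/10) = 6.194, G_3 = 10^(−6.30/10) = 0.2344
  Stage 4: F_4 = 10^(9.33/10) = 8.570, G_4 = 10^(−9.33/10) = 0.1167
Friis cascade:
  F = 1.168 + (2.858 − 1)/93.33 + (6.194 − 1)/3715 + (8.570 − 1)/871.0 = 1.198
NF = 10 log₁₀(1.198) = 0.79 dB

0.79 dB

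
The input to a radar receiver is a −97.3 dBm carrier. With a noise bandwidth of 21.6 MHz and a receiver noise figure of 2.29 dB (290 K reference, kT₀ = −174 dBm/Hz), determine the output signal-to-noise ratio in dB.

1.1 dB

Noise floor: N = −174 + 10 log₁₀(B) + NF
10 log₁₀(2.16×10⁷) = 73.34 dB
N = −174 + 73.34 + 2.29 = −98.37 dBm
SNR = P_sig − N = −97.3 − (−98.37) = 1.07 dB → 1.1 dB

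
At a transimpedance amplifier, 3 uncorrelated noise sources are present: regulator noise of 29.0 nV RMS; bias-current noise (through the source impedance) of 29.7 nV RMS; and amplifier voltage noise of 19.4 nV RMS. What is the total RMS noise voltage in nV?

45.8 nV

Uncorrelated sources add in power (mean-square): V_tot = √(ΣV_i²)
V_tot = √[(2.90×10⁻⁸)² + (2.97×10⁻⁸)² + (1.94×10⁻⁸)²] = 4.58×10⁻⁸ V = 45.8 nV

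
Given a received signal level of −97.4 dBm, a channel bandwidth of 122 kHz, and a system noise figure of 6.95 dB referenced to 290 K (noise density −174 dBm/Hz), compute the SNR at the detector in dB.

Noise floor: N = −174 + 10 log₁₀(B) + NF
10 log₁₀(1.22×10⁵) = 50.86 dB
N = −174 + 50.86 + 6.95 = −116.19 dBm
SNR = P_sig − N = −97.4 − (−116.19) = 18.79 dB → 18.8 dB

18.8 dB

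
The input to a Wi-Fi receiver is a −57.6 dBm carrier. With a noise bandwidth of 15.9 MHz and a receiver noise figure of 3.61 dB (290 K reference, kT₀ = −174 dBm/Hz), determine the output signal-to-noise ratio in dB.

40.8 dB

Noise floor: N = −174 + 10 log₁₀(B) + NF
10 log₁₀(1.59×10⁷) = 72.01 dB
N = −174 + 72.01 + 3.61 = −98.38 dBm
SNR = P_sig − N = −57.6 − (−98.38) = 40.78 dB → 40.8 dB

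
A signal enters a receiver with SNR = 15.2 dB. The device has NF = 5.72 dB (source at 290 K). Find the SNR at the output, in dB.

By definition F = SNR_in/SNR_out, so in dB: SNR_out = SNR_in − NF
SNR_out = 15.2 − 5.72 = 9.48 dB

9.48 dB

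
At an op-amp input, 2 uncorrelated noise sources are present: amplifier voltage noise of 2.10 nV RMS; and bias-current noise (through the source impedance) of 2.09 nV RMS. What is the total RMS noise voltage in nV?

Uncorrelated sources add in power (mean-square): V_tot = √(ΣV_i²)
V_tot = √[(2.10×10⁻⁹)² + (2.09×10⁻⁹)²] = 2.96×10⁻⁹ V = 2.96 nV

2.96 nV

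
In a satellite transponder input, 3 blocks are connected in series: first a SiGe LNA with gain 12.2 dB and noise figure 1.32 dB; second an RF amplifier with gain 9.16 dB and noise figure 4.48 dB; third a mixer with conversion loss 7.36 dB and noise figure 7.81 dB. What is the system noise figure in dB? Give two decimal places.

Convert to linear (a loss of L dB is a gain of −L dB): F_i = 10^(NF_i/10), G_i = 10^(G_i,dB/10)
  Stage 1: F_1 = 10^(1.32/10) = 1.355, G_1 = 10^(12.2/10) = 16.60
  Stage 2: F_2 = 10^(4.48/10) = 2.805, G_2 = 10^(9.16/10) = 8.241
  Stage 3: F_3 = 10^(7.81/10) = 6.039, G_3 = 10^(−7.36/10) = 0.1837
Friis cascade:
  F = 1.355 + (2.805 − 1)/16.60 + (6.039 − 1)/136.8 = 1.501
NF = 10 log₁₀(1.501) = 1.76 dB

1.76 dB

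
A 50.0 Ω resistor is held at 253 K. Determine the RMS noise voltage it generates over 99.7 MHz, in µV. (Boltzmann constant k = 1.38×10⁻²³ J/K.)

V_n = √(4kTRB)
4kTRB = 4 × 1.38×10⁻²³ × 253 × 5.00×10¹ × 9.97×10⁷ = 6.96×10⁻¹¹ V²
V_n = √(6.96×10⁻¹¹) = 8.34×10⁻⁶ V = 8.34 µV

8.34 µV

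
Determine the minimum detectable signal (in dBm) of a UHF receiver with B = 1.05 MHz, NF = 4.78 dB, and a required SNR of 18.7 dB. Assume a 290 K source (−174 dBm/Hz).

−90.3 dBm

Sensitivity = −174 + 10 log₁₀(B) + NF + SNR_min
= −174 + 60.21 + 4.78 + 18.7
= −90.31 dBm → −90.3 dBm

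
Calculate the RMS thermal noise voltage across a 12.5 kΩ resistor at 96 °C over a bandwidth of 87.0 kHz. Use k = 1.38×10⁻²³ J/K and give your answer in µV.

4.71 µV

T = 96 °C + 273.15 = 369.15 K
V_n = √(4kTRB)
4kTRB = 4 × 1.38×10⁻²³ × 369.15 × 1.25×10⁴ × 8.70×10⁴ = 2.22×10⁻¹¹ V²
V_n = √(2.22×10⁻¹¹) = 4.71×10⁻⁶ V = 4.71 µV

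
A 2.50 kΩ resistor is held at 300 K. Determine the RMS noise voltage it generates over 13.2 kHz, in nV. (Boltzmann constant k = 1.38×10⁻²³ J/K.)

V_n = √(4kTRB)
4kTRB = 4 × 1.38×10⁻²³ × 300 × 2.50×10³ × 1.32×10⁴ = 5.46×10⁻¹³ V²
V_n = √(5.46×10⁻¹³) = 7.39×10⁻⁷ V = 739 nV

739 nV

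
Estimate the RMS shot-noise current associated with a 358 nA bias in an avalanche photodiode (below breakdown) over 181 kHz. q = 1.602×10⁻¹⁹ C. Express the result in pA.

144 pA

I_n = √(2qI·B)
2qI·B = 2 × 1.602×10⁻¹⁹ × 3.58×10⁻⁷ × 1.81×10⁵ = 2.08×10⁻²⁰ A²
I_n = √(2.08×10⁻²⁰) = 1.44×10⁻¹⁰ A = 144 pA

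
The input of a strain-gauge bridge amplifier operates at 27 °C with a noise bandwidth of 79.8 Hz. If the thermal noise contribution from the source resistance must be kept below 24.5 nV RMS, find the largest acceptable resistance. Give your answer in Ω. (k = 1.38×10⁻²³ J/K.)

454 Ω

T = 27 °C + 273.15 = 300.15 K
Johnson–Nyquist: V_n = √(4kTRB) ⇒ R = V_n² / (4kTB)
4kTB = 4 × 1.38×10⁻²³ × 300.15 × 7.98×10¹ = 1.32×10⁻¹⁸
R = (2.45×10⁻⁸)² / 1.32×10⁻¹⁸ = 4.54×10² Ω = 454 Ω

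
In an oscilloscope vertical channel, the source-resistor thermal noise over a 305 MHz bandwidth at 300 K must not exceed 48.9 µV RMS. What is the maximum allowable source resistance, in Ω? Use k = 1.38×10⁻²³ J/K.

473 Ω

Johnson–Nyquist: V_n = √(4kTRB) ⇒ R = V_n² / (4kTB)
4kTB = 4 × 1.38×10⁻²³ × 300 × 3.05×10⁸ = 5.05×10⁻¹²
R = (4.89×10⁻⁵)² / 5.05×10⁻¹² = 4.73×10² Ω = 473 Ω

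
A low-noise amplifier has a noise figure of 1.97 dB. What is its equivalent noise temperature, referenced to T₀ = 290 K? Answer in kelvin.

F = 10^(1.97/10) = 1.57398
T_e = (F − 1)·T₀ = (1.57398 − 1) × 290 = 166 K

166 K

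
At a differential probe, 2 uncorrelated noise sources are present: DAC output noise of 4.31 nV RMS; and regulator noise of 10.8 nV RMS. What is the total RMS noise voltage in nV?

Uncorrelated sources add in power (mean-square): V_tot = √(ΣV_i²)
V_tot = √[(4.31×10⁻⁹)² + (1.08×10⁻⁸)²] = 1.16×10⁻⁸ V = 11.6 nV

11.6 nV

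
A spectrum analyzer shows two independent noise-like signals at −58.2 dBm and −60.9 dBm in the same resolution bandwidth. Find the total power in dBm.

Convert to linear, add, convert back:
P₁ = 1.51×10⁻⁹ W, P₂ = 8.13×10⁻¹⁰ W
P_tot = 2.33×10⁻⁹ W → 10 log₁₀(P_tot / 10⁻³) = −56.3 dBm

−56.3 dBm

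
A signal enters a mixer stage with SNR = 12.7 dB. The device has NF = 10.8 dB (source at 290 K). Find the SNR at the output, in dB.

By definition F = SNR_in/SNR_out, so in dB: SNR_out = SNR_in − NF
SNR_out = 12.7 − 10.8 = 1.9 dB

1.9 dB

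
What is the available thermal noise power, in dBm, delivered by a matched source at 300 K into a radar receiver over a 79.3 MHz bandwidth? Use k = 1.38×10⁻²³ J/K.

−94.8 dBm

P_n = kTB = 1.38×10⁻²³ × 300 × 7.93×10⁷ = 3.28×10⁻¹³ W
In dBm: 10 log₁₀(3.28×10⁻¹³ / 10⁻³) = −94.8 dBm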